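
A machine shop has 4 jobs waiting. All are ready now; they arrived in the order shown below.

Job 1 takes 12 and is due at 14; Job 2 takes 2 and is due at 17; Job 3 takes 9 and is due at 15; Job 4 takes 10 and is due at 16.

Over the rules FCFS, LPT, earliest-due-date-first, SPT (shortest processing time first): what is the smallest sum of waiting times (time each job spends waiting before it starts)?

FIFO (arrival order): Job 1 Job 2 Job 3 Job 4.
Job 1: waits 0, runs 0→12
Job 2: waits 12, runs 12→14
Job 3: waits 14, runs 14→23
Job 4: waits 23, runs 23→33
Sum = 0+12+14+23 = 49.
LPT (decreasing processing time): Job 1 Job 4 Job 3 Job 2.
Job 1: waits 0, runs 0→12
Job 4: waits 12, runs 12→22
Job 3: waits 22, runs 22→31
Job 2: waits 31, runs 31→33
Sum = 0+12+22+31 = 65.
EDD (increasing due date): Job 1 Job 3 Job 4 Job 2.
Job 1: waits 0, runs 0→12
Job 3: waits 12, runs 12→21
Job 4: waits 21, runs 21→31
Job 2: waits 31, runs 31→33
Sum = 0+12+21+31 = 64.
SPT (increasing processing time): Job 2 Job 3 Job 4 Job 1.
Job 2: waits 0, runs 0→2
Job 3: waits 2, runs 2→11
Job 4: waits 11, runs 11→21
Job 1: waits 21, runs 21→33
Sum = 0+2+11+21 = 34.
FIFO 49, LPT 65, EDD 64, SPT 34 → minimum 34.

34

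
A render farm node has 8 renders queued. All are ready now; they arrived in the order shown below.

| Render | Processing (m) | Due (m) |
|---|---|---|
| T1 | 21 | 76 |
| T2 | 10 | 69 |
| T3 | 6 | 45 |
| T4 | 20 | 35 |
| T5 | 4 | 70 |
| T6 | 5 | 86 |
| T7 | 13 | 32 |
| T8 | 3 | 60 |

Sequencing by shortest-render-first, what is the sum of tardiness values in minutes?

41

SPT (increasing processing time): T8 T5 T6 T3 T2 T7 T4 T1.
T8: 0→3, due 60, tardiness 0
T5: 3→7, due 70, tardiness 0
T6: 7→12, due 86, tardiness 0
T3: 12→18, due 45, tardiness 0
T2: 18→28, due 69, tardiness 0
T7: 28→41, due 32, tardiness 9
T4: 41→61, due 35, tardiness 26
T1: 61→82, due 76, tardiness 6
Sum = 0+0+0+0+0+9+26+6 = 41.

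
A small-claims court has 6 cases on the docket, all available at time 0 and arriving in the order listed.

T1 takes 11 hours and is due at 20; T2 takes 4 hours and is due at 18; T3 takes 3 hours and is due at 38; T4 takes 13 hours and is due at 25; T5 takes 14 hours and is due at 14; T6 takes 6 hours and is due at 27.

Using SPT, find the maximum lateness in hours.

37

SPT (increasing processing time): T3 T2 T6 T1 T4 T5.
T3: 0→3, due 38, lateness -35
T2: 3→7, due 18, lateness -11
T6: 7→13, due 27, lateness -14
T1: 13→24, due 20, lateness 4
T4: 24→37, due 25, lateness 12
T5: 37→51, due 14, lateness 37
Maximum = 37.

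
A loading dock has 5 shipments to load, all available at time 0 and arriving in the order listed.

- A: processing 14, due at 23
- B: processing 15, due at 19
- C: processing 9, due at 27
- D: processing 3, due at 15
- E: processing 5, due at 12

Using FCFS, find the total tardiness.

81

FIFO (arrival order): A B C D E.
A: 0→14, due 23, tardiness 0
B: 14→29, due 19, tardiness 10
C: 29→38, due 27, tardiness 11
D: 38→41, due 15, tardiness 26
E: 41→46, due 12, tardiness 34
Sum = 0+10+11+26+34 = 81.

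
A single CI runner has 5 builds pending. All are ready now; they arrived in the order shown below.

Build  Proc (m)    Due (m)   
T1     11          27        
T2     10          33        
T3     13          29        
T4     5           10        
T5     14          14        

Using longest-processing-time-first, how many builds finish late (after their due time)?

LPT (decreasing processing time): T5 T3 T1 T2 T4.
T5: 0→14, due 14, tardiness 0
T3: 14→27, due 29, tardiness 0
T1: 27→38, due 27, tardiness 11
T2: 38→48, due 33, tardiness 15
T4: 48→53, due 10, tardiness 43
Late builds: 3.

3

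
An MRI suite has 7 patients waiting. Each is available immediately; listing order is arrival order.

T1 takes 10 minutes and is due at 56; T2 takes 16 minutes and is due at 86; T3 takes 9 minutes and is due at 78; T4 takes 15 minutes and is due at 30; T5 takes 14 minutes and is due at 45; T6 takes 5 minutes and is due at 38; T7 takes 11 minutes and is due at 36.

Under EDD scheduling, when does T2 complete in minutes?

80

EDD (increasing due date): T4 T7 T6 T5 T1 T3 T2.
T4: 0→15
T7: 15→26
T6: 26→31
T5: 31→45
T1: 45→55
T3: 55→64
T2: 64→80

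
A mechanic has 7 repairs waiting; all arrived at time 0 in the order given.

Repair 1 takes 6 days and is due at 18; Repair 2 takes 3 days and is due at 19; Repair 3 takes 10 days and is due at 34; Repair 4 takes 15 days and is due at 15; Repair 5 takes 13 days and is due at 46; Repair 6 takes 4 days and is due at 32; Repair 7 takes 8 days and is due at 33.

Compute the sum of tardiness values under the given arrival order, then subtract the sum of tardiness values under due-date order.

29

FIFO (arrival order): Repair 1 Repair 2 Repair 3 Repair 4 Repair 5 Repair 6 Repair 7.
Repair 1: 0→6, due 18, tardiness 0
Repair 2: 6→9, due 19, tardiness 0
Repair 3: 9→19, due 34, tardiness 0
Repair 4: 19→34, due 15, tardiness 19
Repair 5: 34→47, due 46, tardiness 1
Repair 6: 47→51, due 32, tardiness 19
Repair 7: 51→59, due 33, tardiness 26
Sum = 0+0+0+19+1+19+26 = 65.
EDD (increasing due date): Repair 4 Repair 1 Repair 2 Repair 6 Repair 7 Repair 3 Repair 5.
Repair 4: 0→15, due 15, tardiness 0
Repair 1: 15→21, due 18, tardiness 3
Repair 2: 21→24, due 19, tardiness 5
Repair 6: 24→28, due 32, tardiness 0
Repair 7: 28→36, due 33, tardiness 3
Repair 3: 36→46, due 34, tardiness 12
Repair 5: 46→59, due 46, tardiness 13
Sum = 0+3+5+0+3+12+13 = 36.
Difference = 65 − 36 = 29.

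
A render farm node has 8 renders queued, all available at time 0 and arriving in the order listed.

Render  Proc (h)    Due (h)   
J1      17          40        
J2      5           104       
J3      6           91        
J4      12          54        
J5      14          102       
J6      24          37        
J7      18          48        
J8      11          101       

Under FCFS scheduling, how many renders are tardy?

FIFO (arrival order): J1 J2 J3 J4 J5 J6 J7 J8.
J1: 0→17, due 40, tardiness 0
J2: 17→22, due 104, tardiness 0
J3: 22→28, due 91, tardiness 0
J4: 28→40, due 54, tardiness 0
J5: 40→54, due 102, tardiness 0
J6: 54→78, due 37, tardiness 41
J7: 78→96, due 48, tardiness 48
J8: 96→107, due 101, tardiness 6
Late renders: 3.

3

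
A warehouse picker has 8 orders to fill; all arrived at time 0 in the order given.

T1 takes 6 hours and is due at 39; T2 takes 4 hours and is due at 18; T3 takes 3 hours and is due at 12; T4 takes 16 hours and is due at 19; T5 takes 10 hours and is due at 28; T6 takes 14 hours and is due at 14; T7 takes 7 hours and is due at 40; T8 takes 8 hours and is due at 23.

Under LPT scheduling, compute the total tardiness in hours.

LPT (decreasing processing time): T4 T6 T5 T8 T7 T1 T2 T3.
T4: 0→16, due 19, tardiness 0
T6: 16→30, due 14, tardiness 16
T5: 30→40, due 28, tardiness 12
T8: 40→48, due 23, tardiness 25
T7: 48→55, due 40, tardiness 15
T1: 55→61, due 39, tardiness 22
T2: 61→65, due 18, tardiness 47
T3: 65→68, due 12, tardiness 56
Sum = 0+16+12+25+15+22+47+56 = 193.

193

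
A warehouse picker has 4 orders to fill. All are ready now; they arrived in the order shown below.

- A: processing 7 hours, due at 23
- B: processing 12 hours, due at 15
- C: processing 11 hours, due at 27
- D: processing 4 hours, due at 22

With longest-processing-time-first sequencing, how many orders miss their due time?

LPT (decreasing processing time): B C A D.
B: 0→12, due 15, tardiness 0
C: 12→23, due 27, tardiness 0
A: 23→30, due 23, tardiness 7
D: 30→34, due 22, tardiness 12
Late orders: 2.

2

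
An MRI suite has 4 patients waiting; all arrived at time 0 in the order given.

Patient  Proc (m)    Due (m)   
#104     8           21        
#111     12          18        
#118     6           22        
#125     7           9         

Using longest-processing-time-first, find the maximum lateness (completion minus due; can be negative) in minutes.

18

LPT (decreasing processing time): #111 #104 #125 #118.
#111: 0→12, due 18, lateness -6
#104: 12→20, due 21, lateness -1
#125: 20→27, due 9, lateness 18
#118: 27→33, due 22, lateness 11
Maximum = 18.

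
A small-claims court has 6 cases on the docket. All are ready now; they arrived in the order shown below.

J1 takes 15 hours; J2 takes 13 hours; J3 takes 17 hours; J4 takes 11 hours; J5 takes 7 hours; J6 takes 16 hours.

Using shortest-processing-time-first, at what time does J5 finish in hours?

7

SPT (increasing processing time): J5 J4 J2 J1 J6 J3.
J5: 0→7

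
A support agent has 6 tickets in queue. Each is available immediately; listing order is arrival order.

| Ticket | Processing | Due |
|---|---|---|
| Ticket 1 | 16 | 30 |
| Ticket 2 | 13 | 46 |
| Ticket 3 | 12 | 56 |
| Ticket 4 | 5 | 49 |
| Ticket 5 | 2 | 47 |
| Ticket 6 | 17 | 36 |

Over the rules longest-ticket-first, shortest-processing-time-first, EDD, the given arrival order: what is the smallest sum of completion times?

173

LPT (decreasing processing time): Ticket 6 Ticket 1 Ticket 2 Ticket 3 Ticket 4 Ticket 5.
Ticket 6: 0→17
Ticket 1: 17→33
Ticket 2: 33→46
Ticket 3: 46→58
Ticket 4: 58→63
Ticket 5: 63→65
Sum = 17+33+46+58+63+65 = 282.
SPT (increasing processing time): Ticket 5 Ticket 4 Ticket 3 Ticket 2 Ticket 1 Ticket 6.
Ticket 5: 0→2
Ticket 4: 2→7
Ticket 3: 7→19
Ticket 2: 19→32
Ticket 1: 32→48
Ticket 6: 48→65
Sum = 2+7+19+32+48+65 = 173.
EDD (increasing due date): Ticket 1 Ticket 6 Ticket 2 Ticket 5 Ticket 4 Ticket 3.
Ticket 1: 0→16
Ticket 6: 16→33
Ticket 2: 33→46
Ticket 5: 46→48
Ticket 4: 48→53
Ticket 3: 53→65
Sum = 16+33+46+48+53+65 = 261.
FIFO (arrival order): Ticket 1 Ticket 2 Ticket 3 Ticket 4 Ticket 5 Ticket 6.
Ticket 1: 0→16
Ticket 2: 16→29
Ticket 3: 29→41
Ticket 4: 41→46
Ticket 5: 46→48
Ticket 6: 48→65
Sum = 16+29+41+46+48+65 = 245.
LPT 282, SPT 173, EDD 261, FIFO 245 → minimum 173.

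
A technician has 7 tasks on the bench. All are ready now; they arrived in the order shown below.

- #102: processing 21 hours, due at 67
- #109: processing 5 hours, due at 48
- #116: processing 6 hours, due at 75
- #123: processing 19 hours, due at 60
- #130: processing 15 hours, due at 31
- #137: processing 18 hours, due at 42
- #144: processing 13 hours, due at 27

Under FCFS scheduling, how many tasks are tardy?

FIFO (arrival order): #102 #109 #116 #123 #130 #137 #144.
#102: 0→21, due 67, tardiness 0
#109: 21→26, due 48, tardiness 0
#116: 26→32, due 75, tardiness 0
#123: 32→51, due 60, tardiness 0
#130: 51→66, due 31, tardiness 35
#137: 66→84, due 42, tardiness 42
#144: 84→97, due 27, tardiness 70
Late tasks: 3.

3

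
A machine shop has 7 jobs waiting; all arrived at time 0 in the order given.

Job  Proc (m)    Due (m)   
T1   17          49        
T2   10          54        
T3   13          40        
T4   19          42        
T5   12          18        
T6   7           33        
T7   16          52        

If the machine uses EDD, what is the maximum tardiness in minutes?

40

EDD (increasing due date): T5 T6 T3 T4 T1 T7 T2.
T5: 0→12, due 18, tardiness 0
T6: 12→19, due 33, tardiness 0
T3: 19→32, due 40, tardiness 0
T4: 32→51, due 42, tardiness 9
T1: 51→68, due 49, tardiness 19
T7: 68→84, due 52, tardiness 32
T2: 84→94, due 54, tardiness 40
Maximum = 40.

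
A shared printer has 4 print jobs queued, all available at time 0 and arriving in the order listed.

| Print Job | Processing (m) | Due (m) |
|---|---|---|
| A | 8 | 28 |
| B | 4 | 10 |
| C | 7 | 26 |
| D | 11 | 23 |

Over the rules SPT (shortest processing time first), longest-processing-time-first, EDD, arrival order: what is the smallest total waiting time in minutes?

SPT (increasing processing time): B C A D.
B: waits 0, runs 0→4
C: waits 4, runs 4→11
A: waits 11, runs 11→19
D: waits 19, runs 19→30
Sum = 0+4+11+19 = 34.
LPT (decreasing processing time): D A C B.
D: waits 0, runs 0→11
A: waits 11, runs 11→19
C: waits 19, runs 19→26
B: waits 26, runs 26→30
Sum = 0+11+19+26 = 56.
EDD (increasing due date): B D C A.
B: waits 0, runs 0→4
D: waits 4, runs 4→15
C: waits 15, runs 15→22
A: waits 22, runs 22→30
Sum = 0+4+15+22 = 41.
FIFO (arrival order): A B C D.
A: waits 0, runs 0→8
B: waits 8, runs 8→12
C: waits 12, runs 12→19
D: waits 19, runs 19→30
Sum = 0+8+12+19 = 39.
SPT 34, LPT 56, EDD 41, FIFO 39 → minimum 34.

34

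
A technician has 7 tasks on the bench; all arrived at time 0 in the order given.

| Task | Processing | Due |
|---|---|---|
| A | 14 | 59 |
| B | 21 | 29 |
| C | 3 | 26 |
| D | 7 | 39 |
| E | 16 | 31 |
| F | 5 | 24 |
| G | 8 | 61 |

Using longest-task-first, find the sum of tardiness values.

128

LPT (decreasing processing time): B E A G D F C.
B: 0→21, due 29, tardiness 0
E: 21→37, due 31, tardiness 6
A: 37→51, due 59, tardiness 0
G: 51→59, due 61, tardiness 0
D: 59→66, due 39, tardiness 27
F: 66→71, due 24, tardiness 47
C: 71→74, due 26, tardiness 48
Sum = 0+6+0+0+27+47+48 = 128.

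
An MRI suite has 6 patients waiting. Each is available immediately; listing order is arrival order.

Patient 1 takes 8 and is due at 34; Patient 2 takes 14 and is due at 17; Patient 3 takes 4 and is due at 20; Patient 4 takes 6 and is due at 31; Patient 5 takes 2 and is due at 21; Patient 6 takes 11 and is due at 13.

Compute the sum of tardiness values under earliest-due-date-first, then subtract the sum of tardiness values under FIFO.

EDD (increasing due date): Patient 6 Patient 2 Patient 3 Patient 5 Patient 4 Patient 1.
Patient 6: 0→11, due 13, tardiness 0
Patient 2: 11→25, due 17, tardiness 8
Patient 3: 25→29, due 20, tardiness 9
Patient 5: 29→31, due 21, tardiness 10
Patient 4: 31→37, due 31, tardiness 6
Patient 1: 37→45, due 34, tardiness 11
Sum = 0+8+9+10+6+11 = 44.
FIFO (arrival order): Patient 1 Patient 2 Patient 3 Patient 4 Patient 5 Patient 6.
Patient 1: 0→8, due 34, tardiness 0
Patient 2: 8→22, due 17, tardiness 5
Patient 3: 22→26, due 20, tardiness 6
Patient 4: 26→32, due 31, tardiness 1
Patient 5: 32→34, due 21, tardiness 13
Patient 6: 34→45, due 13, tardiness 32
Sum = 0+5+6+1+13+32 = 57.
Difference = 44 − 57 = -13.

-13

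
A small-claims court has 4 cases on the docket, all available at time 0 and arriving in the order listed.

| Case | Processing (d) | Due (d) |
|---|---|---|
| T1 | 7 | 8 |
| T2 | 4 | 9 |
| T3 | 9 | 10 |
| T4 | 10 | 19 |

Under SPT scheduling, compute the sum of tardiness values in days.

SPT (increasing processing time): T2 T1 T3 T4.
T2: 0→4, due 9, tardiness 0
T1: 4→11, due 8, tardiness 3
T3: 11→20, due 10, tardiness 10
T4: 20→30, due 19, tardiness 11
Sum = 0+3+10+11 = 24.

24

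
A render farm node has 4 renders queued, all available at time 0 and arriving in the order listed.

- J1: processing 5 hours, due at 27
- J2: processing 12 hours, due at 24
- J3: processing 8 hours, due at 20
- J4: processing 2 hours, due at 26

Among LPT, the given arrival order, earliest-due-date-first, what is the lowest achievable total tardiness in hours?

LPT (decreasing processing time): J2 J3 J1 J4.
J2: 0→12, due 24, tardiness 0
J3: 12→20, due 20, tardiness 0
J1: 20→25, due 27, tardiness 0
J4: 25→27, due 26, tardiness 1
Sum = 0+0+0+1 = 1.
FIFO (arrival order): J1 J2 J3 J4.
J1: 0→5, due 27, tardiness 0
J2: 5→17, due 24, tardiness 0
J3: 17→25, due 20, tardiness 5
J4: 25→27, due 26, tardiness 1
Sum = 0+0+5+1 = 6.
EDD (increasing due date): J3 J2 J4 J1.
J3: 0→8, due 20, tardiness 0
J2: 8→20, due 24, tardiness 0
J4: 20→22, due 26, tardiness 0
J1: 22→27, due 27, tardiness 0
Sum = 0+0+0+0 = 0.
LPT 1, FIFO 6, EDD 0 → minimum 0.

0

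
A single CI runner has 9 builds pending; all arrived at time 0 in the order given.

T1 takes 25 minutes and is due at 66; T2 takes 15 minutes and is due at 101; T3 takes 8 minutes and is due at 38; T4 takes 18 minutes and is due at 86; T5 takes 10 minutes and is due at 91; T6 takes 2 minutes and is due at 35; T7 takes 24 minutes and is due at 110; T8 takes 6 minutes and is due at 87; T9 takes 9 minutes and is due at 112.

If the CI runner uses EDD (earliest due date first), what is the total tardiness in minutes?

5

EDD (increasing due date): T6 T3 T1 T4 T8 T5 T2 T7 T9.
T6: 0→2, due 35, tardiness 0
T3: 2→10, due 38, tardiness 0
T1: 10→35, due 66, tardiness 0
T4: 35→53, due 86, tardiness 0
T8: 53→59, due 87, tardiness 0
T5: 59→69, due 91, tardiness 0
T2: 69→84, due 101, tardiness 0
T7: 84→108, due 110, tardiness 0
T9: 108→117, due 112, tardiness 5
Sum = 0+0+0+0+0+0+0+0+5 = 5.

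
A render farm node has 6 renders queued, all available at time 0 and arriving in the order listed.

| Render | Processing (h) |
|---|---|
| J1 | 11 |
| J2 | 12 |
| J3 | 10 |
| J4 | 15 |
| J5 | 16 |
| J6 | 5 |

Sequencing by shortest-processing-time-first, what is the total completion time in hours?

206

SPT (increasing processing time): J6 J3 J1 J2 J4 J5.
J6: 0→5
J3: 5→15
J1: 15→26
J2: 26→38
J4: 38→53
J5: 53→69
Sum = 5+15+26+38+53+69 = 206.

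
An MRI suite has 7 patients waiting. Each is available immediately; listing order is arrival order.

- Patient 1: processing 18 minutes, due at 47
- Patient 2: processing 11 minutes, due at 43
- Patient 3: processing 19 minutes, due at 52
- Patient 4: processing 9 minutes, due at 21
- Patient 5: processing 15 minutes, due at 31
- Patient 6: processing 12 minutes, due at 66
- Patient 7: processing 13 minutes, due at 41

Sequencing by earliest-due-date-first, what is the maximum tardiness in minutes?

33

EDD (increasing due date): Patient 4 Patient 5 Patient 7 Patient 2 Patient 1 Patient 3 Patient 6.
Patient 4: 0→9, due 21, tardiness 0
Patient 5: 9→24, due 31, tardiness 0
Patient 7: 24→37, due 41, tardiness 0
Patient 2: 37→48, due 43, tardiness 5
Patient 1: 48→66, due 47, tardiness 19
Patient 3: 66→85, due 52, tardiness 33
Patient 6: 85→97, due 66, tardiness 31
Maximum = 33.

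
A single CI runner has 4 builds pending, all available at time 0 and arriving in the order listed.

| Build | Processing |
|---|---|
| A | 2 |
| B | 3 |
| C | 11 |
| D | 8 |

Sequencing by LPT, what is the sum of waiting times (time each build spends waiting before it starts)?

52

LPT (decreasing processing time): C D B A.
C: waits 0, runs 0→11
D: waits 11, runs 11→19
B: waits 19, runs 19→22
A: waits 22, runs 22→24
Sum = 0+11+19+22 = 52.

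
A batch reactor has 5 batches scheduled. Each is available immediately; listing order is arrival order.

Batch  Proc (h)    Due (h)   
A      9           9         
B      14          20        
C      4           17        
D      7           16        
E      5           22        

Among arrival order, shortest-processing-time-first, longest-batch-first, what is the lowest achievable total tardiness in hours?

35

FIFO (arrival order): A B C D E.
A: 0→9, due 9, tardiness 0
B: 9→23, due 20, tardiness 3
C: 23→27, due 17, tardiness 10
D: 27→34, due 16, tardiness 18
E: 34→39, due 22, tardiness 17
Sum = 0+3+10+18+17 = 48.
SPT (increasing processing time): C E D A B.
C: 0→4, due 17, tardiness 0
E: 4→9, due 22, tardiness 0
D: 9→16, due 16, tardiness 0
A: 16→25, due 9, tardiness 16
B: 25→39, due 20, tardiness 19
Sum = 0+0+0+16+19 = 35.
LPT (decreasing processing time): B A D E C.
B: 0→14, due 20, tardiness 0
A: 14→23, due 9, tardiness 14
D: 23→30, due 16, tardiness 14
E: 30→35, due 22, tardiness 13
C: 35→39, due 17, tardiness 22
Sum = 0+14+14+13+22 = 63.
FIFO 48, SPT 35, LPT 63 → minimum 35.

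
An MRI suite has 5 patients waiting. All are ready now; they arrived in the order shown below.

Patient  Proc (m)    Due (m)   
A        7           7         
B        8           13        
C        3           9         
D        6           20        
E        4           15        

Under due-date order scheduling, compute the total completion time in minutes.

EDD (increasing due date): A C B E D.
A: 0→7
C: 7→10
B: 10→18
E: 18→22
D: 22→28
Sum = 7+10+18+22+28 = 85.

85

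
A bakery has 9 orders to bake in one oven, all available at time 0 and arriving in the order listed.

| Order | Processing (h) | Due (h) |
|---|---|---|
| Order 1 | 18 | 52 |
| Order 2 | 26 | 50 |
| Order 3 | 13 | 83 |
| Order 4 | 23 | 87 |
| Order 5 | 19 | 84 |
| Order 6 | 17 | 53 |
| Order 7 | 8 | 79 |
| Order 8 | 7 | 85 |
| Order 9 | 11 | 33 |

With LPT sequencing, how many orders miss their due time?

LPT (decreasing processing time): Order 2 Order 4 Order 5 Order 1 Order 6 Order 3 Order 9 Order 7 Order 8.
Order 2: 0→26, due 50, tardiness 0
Order 4: 26→49, due 87, tardiness 0
Order 5: 49→68, due 84, tardiness 0
Order 1: 68→86, due 52, tardiness 34
Order 6: 86→103, due 53, tardiness 50
Order 3: 103→116, due 83, tardiness 33
Order 9: 116→127, due 33, tardiness 94
Order 7: 127→135, due 79, tardiness 56
Order 8: 135→142, due 85, tardiness 57
Late orders: 6.

6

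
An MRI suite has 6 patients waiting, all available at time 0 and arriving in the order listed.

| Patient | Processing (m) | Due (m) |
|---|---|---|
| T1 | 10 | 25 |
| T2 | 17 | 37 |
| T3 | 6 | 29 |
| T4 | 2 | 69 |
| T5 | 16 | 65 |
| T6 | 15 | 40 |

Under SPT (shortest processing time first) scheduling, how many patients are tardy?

SPT (increasing processing time): T4 T3 T1 T6 T5 T2.
T4: 0→2, due 69, tardiness 0
T3: 2→8, due 29, tardiness 0
T1: 8→18, due 25, tardiness 0
T6: 18→33, due 40, tardiness 0
T5: 33→49, due 65, tardiness 0
T2: 49→66, due 37, tardiness 29
Late patients: 1.

1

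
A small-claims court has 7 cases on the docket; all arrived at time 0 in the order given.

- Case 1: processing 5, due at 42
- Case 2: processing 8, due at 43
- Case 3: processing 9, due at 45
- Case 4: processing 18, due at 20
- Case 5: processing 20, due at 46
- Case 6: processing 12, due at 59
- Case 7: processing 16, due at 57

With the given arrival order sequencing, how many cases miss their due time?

FIFO (arrival order): Case 1 Case 2 Case 3 Case 4 Case 5 Case 6 Case 7.
Case 1: 0→5, due 42, tardiness 0
Case 2: 5→13, due 43, tardiness 0
Case 3: 13→22, due 45, tardiness 0
Case 4: 22→40, due 20, tardiness 20
Case 5: 40→60, due 46, tardiness 14
Case 6: 60→72, due 59, tardiness 13
Case 7: 72→88, due 57, tardiness 31
Late cases: 4.

4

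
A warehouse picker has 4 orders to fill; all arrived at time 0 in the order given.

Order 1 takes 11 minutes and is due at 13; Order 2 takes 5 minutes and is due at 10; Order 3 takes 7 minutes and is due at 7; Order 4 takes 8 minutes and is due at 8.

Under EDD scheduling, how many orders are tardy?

3

EDD (increasing due date): Order 3 Order 4 Order 2 Order 1.
Order 3: 0→7, due 7, tardiness 0
Order 4: 7→15, due 8, tardiness 7
Order 2: 15→20, due 10, tardiness 10
Order 1: 20→31, due 13, tardiness 18
Late orders: 3.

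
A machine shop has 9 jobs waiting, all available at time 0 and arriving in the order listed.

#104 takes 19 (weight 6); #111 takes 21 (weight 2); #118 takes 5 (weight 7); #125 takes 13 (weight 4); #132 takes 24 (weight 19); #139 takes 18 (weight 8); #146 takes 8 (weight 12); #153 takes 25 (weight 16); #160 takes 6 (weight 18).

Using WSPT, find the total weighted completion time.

4382

WSPT (decreasing weight/processing-time ratio): #160 #146 #118 #132 #153 #139 #104 #125 #111.
#160: finishes 6, weight 18, w·C = 108
#146: finishes 14, weight 12, w·C = 168
#118: finishes 19, weight 7, w·C = 133
#132: finishes 43, weight 19, w·C = 817
#153: finishes 68, weight 16, w·C = 1088
#139: finishes 86, weight 8, w·C = 688
#104: finishes 105, weight 6, w·C = 630
#125: finishes 118, weight 4, w·C = 472
#111: finishes 139, weight 2, w·C = 278
Sum = 108+168+133+817+1088+688+630+472+278 = 4382.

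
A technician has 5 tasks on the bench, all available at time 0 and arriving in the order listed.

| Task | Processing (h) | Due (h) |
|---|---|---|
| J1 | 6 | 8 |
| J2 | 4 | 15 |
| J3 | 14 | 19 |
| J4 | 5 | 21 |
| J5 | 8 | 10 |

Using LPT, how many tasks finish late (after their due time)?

LPT (decreasing processing time): J3 J5 J1 J4 J2.
J3: 0→14, due 19, tardiness 0
J5: 14→22, due 10, tardiness 12
J1: 22→28, due 8, tardiness 20
J4: 28→33, due 21, tardiness 12
J2: 33→37, due 15, tardiness 22
Late tasks: 4.

4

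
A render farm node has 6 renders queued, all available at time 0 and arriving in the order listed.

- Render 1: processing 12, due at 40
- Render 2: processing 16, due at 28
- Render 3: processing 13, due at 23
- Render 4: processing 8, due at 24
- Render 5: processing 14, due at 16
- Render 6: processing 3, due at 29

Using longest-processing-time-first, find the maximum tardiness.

LPT (decreasing processing time): Render 2 Render 5 Render 3 Render 1 Render 4 Render 6.
Render 2: 0→16, due 28, tardiness 0
Render 5: 16→30, due 16, tardiness 14
Render 3: 30→43, due 23, tardiness 20
Render 1: 43→55, due 40, tardiness 15
Render 4: 55→63, due 24, tardiness 39
Render 6: 63→66, due 29, tardiness 37
Maximum = 39.

39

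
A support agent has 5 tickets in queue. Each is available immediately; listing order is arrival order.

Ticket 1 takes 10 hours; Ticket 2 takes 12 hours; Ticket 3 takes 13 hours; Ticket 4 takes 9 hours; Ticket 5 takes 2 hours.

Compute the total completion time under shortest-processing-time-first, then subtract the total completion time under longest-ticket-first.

-50

SPT (increasing processing time): Ticket 5 Ticket 4 Ticket 1 Ticket 2 Ticket 3.
Ticket 5: 0→2
Ticket 4: 2→11
Ticket 1: 11→21
Ticket 2: 21→33
Ticket 3: 33→46
Sum = 2+11+21+33+46 = 113.
LPT (decreasing processing time): Ticket 3 Ticket 2 Ticket 1 Ticket 4 Ticket 5.
Ticket 3: 0→13
Ticket 2: 13→25
Ticket 1: 25→35
Ticket 4: 35→44
Ticket 5: 44→46
Sum = 13+25+35+44+46 = 163.
Difference = 113 − 163 = -50.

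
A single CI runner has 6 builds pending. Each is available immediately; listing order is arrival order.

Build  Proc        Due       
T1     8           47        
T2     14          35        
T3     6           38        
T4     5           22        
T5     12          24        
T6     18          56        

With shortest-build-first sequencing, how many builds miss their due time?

SPT (increasing processing time): T4 T3 T1 T5 T2 T6.
T4: 0→5, due 22, tardiness 0
T3: 5→11, due 38, tardiness 0
T1: 11→19, due 47, tardiness 0
T5: 19→31, due 24, tardiness 7
T2: 31→45, due 35, tardiness 10
T6: 45→63, due 56, tardiness 7
Late builds: 3.

3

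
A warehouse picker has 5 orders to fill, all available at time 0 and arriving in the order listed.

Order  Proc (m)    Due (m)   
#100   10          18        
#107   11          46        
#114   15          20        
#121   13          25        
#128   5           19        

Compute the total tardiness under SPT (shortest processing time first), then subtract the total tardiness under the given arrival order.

-27

SPT (increasing processing time): #128 #100 #107 #121 #114.
#128: 0→5, due 19, tardiness 0
#100: 5→15, due 18, tardiness 0
#107: 15→26, due 46, tardiness 0
#121: 26→39, due 25, tardiness 14
#114: 39→54, due 20, tardiness 34
Sum = 0+0+0+14+34 = 48.
FIFO (arrival order): #100 #107 #114 #121 #128.
#100: 0→10, due 18, tardiness 0
#107: 10→21, due 46, tardiness 0
#114: 21→36, due 20, tardiness 16
#121: 36→49, due 25, tardiness 24
#128: 49→54, due 19, tardiness 35
Sum = 0+0+16+24+35 = 75.
Difference = 48 − 75 = -27.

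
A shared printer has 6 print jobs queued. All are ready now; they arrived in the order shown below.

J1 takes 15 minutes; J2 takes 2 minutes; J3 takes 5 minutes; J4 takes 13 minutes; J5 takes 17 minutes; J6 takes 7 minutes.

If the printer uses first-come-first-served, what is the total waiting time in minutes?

141

FIFO (arrival order): J1 J2 J3 J4 J5 J6.
J1: waits 0, runs 0→15
J2: waits 15, runs 15→17
J3: waits 17, runs 17→22
J4: waits 22, runs 22→35
J5: waits 35, runs 35→52
J6: waits 52, runs 52→59
Sum = 0+15+17+22+35+52 = 141.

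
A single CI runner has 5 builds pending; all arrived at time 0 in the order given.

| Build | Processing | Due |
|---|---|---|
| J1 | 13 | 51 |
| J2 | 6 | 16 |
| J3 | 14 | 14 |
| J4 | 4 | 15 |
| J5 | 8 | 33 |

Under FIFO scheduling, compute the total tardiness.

FIFO (arrival order): J1 J2 J3 J4 J5.
J1: 0→13, due 51, tardiness 0
J2: 13→19, due 16, tardiness 3
J3: 19→33, due 14, tardiness 19
J4: 33→37, due 15, tardiness 22
J5: 37→45, due 33, tardiness 12
Sum = 0+3+19+22+12 = 56.

56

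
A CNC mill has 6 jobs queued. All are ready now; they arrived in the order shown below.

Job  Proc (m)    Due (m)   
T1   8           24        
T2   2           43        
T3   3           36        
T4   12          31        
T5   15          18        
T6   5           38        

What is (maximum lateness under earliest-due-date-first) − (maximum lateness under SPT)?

-22

EDD (increasing due date): T5 T1 T4 T3 T6 T2.
T5: 0→15, due 18, lateness -3
T1: 15→23, due 24, lateness -1
T4: 23→35, due 31, lateness 4
T3: 35→38, due 36, lateness 2
T6: 38→43, due 38, lateness 5
T2: 43→45, due 43, lateness 2
Maximum = 5.
SPT (increasing processing time): T2 T3 T6 T1 T4 T5.
T2: 0→2, due 43, lateness -41
T3: 2→5, due 36, lateness -31
T6: 5→10, due 38, lateness -28
T1: 10→18, due 24, lateness -6
T4: 18→30, due 31, lateness -1
T5: 30→45, due 18, lateness 27
Maximum = 27.
Difference = 5 − 27 = -22.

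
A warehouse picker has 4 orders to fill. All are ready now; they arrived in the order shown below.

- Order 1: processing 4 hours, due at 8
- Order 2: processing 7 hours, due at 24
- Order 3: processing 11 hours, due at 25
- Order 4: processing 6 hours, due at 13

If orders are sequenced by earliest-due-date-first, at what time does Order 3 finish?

EDD (increasing due date): Order 1 Order 4 Order 2 Order 3.
Order 1: 0→4
Order 4: 4→10
Order 2: 10→17
Order 3: 17→28

28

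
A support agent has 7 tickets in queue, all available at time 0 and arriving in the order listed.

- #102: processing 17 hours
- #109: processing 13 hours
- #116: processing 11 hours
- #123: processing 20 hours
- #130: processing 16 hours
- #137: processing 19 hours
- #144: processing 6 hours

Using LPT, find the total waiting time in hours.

LPT (decreasing processing time): #123 #137 #102 #130 #109 #116 #144.
#123: waits 0, runs 0→20
#137: waits 20, runs 20→39
#102: waits 39, runs 39→56
#130: waits 56, runs 56→72
#109: waits 72, runs 72→85
#116: waits 85, runs 85→96
#144: waits 96, runs 96→102
Sum = 0+20+39+56+72+85+96 = 368.

368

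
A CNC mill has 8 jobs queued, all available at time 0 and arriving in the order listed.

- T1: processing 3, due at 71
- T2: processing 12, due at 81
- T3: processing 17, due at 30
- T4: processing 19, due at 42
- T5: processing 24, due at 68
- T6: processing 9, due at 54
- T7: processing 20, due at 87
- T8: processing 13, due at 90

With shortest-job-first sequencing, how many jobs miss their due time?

4

SPT (increasing processing time): T1 T6 T2 T8 T3 T4 T7 T5.
T1: 0→3, due 71, tardiness 0
T6: 3→12, due 54, tardiness 0
T2: 12→24, due 81, tardiness 0
T8: 24→37, due 90, tardiness 0
T3: 37→54, due 30, tardiness 24
T4: 54→73, due 42, tardiness 31
T7: 73→93, due 87, tardiness 6
T5: 93→117, due 68, tardiness 49
Late jobs: 4.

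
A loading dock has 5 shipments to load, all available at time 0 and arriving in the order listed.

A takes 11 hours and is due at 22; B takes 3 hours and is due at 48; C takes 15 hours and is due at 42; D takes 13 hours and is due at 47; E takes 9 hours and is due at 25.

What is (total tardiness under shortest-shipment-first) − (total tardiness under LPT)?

-33

SPT (increasing processing time): B E A D C.
B: 0→3, due 48, tardiness 0
E: 3→12, due 25, tardiness 0
A: 12→23, due 22, tardiness 1
D: 23→36, due 47, tardiness 0
C: 36→51, due 42, tardiness 9
Sum = 0+0+1+0+9 = 10.
LPT (decreasing processing time): C D A E B.
C: 0→15, due 42, tardiness 0
D: 15→28, due 47, tardiness 0
A: 28→39, due 22, tardiness 17
E: 39→48, due 25, tardiness 23
B: 48→51, due 48, tardiness 3
Sum = 0+0+17+23+3 = 43.
Difference = 10 − 43 = -33.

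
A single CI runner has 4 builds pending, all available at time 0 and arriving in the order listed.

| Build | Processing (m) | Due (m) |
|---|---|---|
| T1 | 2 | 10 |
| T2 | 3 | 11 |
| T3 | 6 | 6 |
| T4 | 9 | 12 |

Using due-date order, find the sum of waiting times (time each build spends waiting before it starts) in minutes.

EDD (increasing due date): T3 T1 T2 T4.
T3: waits 0, runs 0→6
T1: waits 6, runs 6→8
T2: waits 8, runs 8→11
T4: waits 11, runs 11→20
Sum = 0+6+8+11 = 25.

25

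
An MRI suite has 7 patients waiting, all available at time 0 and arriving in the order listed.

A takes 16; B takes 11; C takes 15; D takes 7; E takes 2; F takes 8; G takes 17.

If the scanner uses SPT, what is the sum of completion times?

SPT (increasing processing time): E D F B C A G.
E: 0→2
D: 2→9
F: 9→17
B: 17→28
C: 28→43
A: 43→59
G: 59→76
Sum = 2+9+17+28+43+59+76 = 234.

234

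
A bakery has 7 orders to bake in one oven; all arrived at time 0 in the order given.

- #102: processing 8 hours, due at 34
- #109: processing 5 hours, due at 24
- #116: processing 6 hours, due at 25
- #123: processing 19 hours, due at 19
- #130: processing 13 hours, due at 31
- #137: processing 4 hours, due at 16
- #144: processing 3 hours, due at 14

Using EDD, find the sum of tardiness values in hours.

EDD (increasing due date): #144 #137 #123 #109 #116 #130 #102.
#144: 0→3, due 14, tardiness 0
#137: 3→7, due 16, tardiness 0
#123: 7→26, due 19, tardiness 7
#109: 26→31, due 24, tardiness 7
#116: 31→37, due 25, tardiness 12
#130: 37→50, due 31, tardiness 19
#102: 50→58, due 34, tardiness 24
Sum = 0+0+7+7+12+19+24 = 69.

69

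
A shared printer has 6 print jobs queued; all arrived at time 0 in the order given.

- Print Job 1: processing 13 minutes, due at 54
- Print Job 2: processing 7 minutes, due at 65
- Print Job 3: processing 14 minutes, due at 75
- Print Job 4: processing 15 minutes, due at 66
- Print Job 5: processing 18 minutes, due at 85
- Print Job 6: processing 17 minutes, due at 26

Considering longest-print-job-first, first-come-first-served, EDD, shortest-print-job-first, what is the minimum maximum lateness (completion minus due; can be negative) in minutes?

-1

LPT (decreasing processing time): Print Job 5 Print Job 6 Print Job 4 Print Job 3 Print Job 1 Print Job 2.
Print Job 5: 0→18, due 85, lateness -67
Print Job 6: 18→35, due 26, lateness 9
Print Job 4: 35→50, due 66, lateness -16
Print Job 3: 50→64, due 75, lateness -11
Print Job 1: 64→77, due 54, lateness 23
Print Job 2: 77→84, due 65, lateness 19
Maximum = 23.
FIFO (arrival order): Print Job 1 Print Job 2 Print Job 3 Print Job 4 Print Job 5 Print Job 6.
Print Job 1: 0→13, due 54, lateness -41
Print Job 2: 13→20, due 65, lateness -45
Print Job 3: 20→34, due 75, lateness -41
Print Job 4: 34→49, due 66, lateness -17
Print Job 5: 49→67, due 85, lateness -18
Print Job 6: 67→84, due 26, lateness 58
Maximum = 58.
EDD (increasing due date): Print Job 6 Print Job 1 Print Job 2 Print Job 4 Print Job 3 Print Job 5.
Print Job 6: 0→17, due 26, lateness -9
Print Job 1: 17→30, due 54, lateness -24
Print Job 2: 30→37, due 65, lateness -28
Print Job 4: 37→52, due 66, lateness -14
Print Job 3: 52→66, due 75, lateness -9
Print Job 5: 66→84, due 85, lateness -1
Maximum = -1.
SPT (increasing processing time): Print Job 2 Print Job 1 Print Job 3 Print Job 4 Print Job 6 Print Job 5.
Print Job 2: 0→7, due 65, lateness -58
Print Job 1: 7→20, due 54, lateness -34
Print Job 3: 20→34, due 75, lateness -41
Print Job 4: 34→49, due 66, lateness -17
Print Job 6: 49→66, due 26, lateness 40
Print Job 5: 66→84, due 85, lateness -1
Maximum = 40.
LPT 23, FIFO 58, EDD -1, SPT 40 → minimum -1.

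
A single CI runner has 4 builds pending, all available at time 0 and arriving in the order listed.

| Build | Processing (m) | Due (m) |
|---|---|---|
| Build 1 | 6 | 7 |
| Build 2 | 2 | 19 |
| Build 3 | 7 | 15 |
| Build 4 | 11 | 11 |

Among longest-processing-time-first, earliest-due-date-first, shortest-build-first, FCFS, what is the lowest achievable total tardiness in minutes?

LPT (decreasing processing time): Build 4 Build 3 Build 1 Build 2.
Build 4: 0→11, due 11, tardiness 0
Build 3: 11→18, due 15, tardiness 3
Build 1: 18→24, due 7, tardiness 17
Build 2: 24→26, due 19, tardiness 7
Sum = 0+3+17+7 = 27.
EDD (increasing due date): Build 1 Build 4 Build 3 Build 2.
Build 1: 0→6, due 7, tardiness 0
Build 4: 6→17, due 11, tardiness 6
Build 3: 17→24, due 15, tardiness 9
Build 2: 24→26, due 19, tardiness 7
Sum = 0+6+9+7 = 22.
SPT (increasing processing time): Build 2 Build 1 Build 3 Build 4.
Build 2: 0→2, due 19, tardiness 0
Build 1: 2→8, due 7, tardiness 1
Build 3: 8→15, due 15, tardiness 0
Build 4: 15→26, due 11, tardiness 15
Sum = 0+1+0+15 = 16.
FIFO (arrival order): Build 1 Build 2 Build 3 Build 4.
Build 1: 0→6, due 7, tardiness 0
Build 2: 6→8, due 19, tardiness 0
Build 3: 8→15, due 15, tardiness 0
Build 4: 15→26, due 11, tardiness 15
Sum = 0+0+0+15 = 15.
LPT 27, EDD 22, SPT 16, FIFO 15 → minimum 15.

15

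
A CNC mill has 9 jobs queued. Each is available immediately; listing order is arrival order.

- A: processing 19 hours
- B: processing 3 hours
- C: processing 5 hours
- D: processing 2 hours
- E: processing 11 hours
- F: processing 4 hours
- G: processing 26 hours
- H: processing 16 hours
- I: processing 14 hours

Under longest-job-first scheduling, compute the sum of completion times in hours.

LPT (decreasing processing time): G A H I E C F B D.
G: 0→26
A: 26→45
H: 45→61
I: 61→75
E: 75→86
C: 86→91
F: 91→95
B: 95→98
D: 98→100
Sum = 26+45+61+75+86+91+95+98+100 = 677.

677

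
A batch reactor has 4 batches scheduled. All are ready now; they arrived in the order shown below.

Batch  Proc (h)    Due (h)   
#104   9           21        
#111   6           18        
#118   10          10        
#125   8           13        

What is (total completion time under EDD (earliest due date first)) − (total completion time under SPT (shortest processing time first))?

9

EDD (increasing due date): #118 #125 #111 #104.
#118: 0→10
#125: 10→18
#111: 18→24
#104: 24→33
Sum = 10+18+24+33 = 85.
SPT (increasing processing time): #111 #125 #104 #118.
#111: 0→6
#125: 6→14
#104: 14→23
#118: 23→33
Sum = 6+14+23+33 = 76.
Difference = 85 − 76 = 9.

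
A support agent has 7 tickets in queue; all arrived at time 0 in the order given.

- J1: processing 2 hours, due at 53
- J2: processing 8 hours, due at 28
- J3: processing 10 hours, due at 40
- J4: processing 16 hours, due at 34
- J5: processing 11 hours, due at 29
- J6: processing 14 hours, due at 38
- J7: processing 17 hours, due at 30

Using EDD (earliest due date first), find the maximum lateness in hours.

36

EDD (increasing due date): J2 J5 J7 J4 J6 J3 J1.
J2: 0→8, due 28, lateness -20
J5: 8→19, due 29, lateness -10
J7: 19→36, due 30, lateness 6
J4: 36→52, due 34, lateness 18
J6: 52→66, due 38, lateness 28
J3: 66→76, due 40, lateness 36
J1: 76→78, due 53, lateness 25
Maximum = 36.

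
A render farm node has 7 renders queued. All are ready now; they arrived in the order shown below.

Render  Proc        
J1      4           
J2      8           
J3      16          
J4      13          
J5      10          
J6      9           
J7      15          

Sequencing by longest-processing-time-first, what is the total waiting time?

279

LPT (decreasing processing time): J3 J7 J4 J5 J6 J2 J1.
J3: waits 0, runs 0→16
J7: waits 16, runs 16→31
J4: waits 31, runs 31→44
J5: waits 44, runs 44→54
J6: waits 54, runs 54→63
J2: waits 63, runs 63→71
J1: waits 71, runs 71→75
Sum = 0+16+31+44+54+63+71 = 279.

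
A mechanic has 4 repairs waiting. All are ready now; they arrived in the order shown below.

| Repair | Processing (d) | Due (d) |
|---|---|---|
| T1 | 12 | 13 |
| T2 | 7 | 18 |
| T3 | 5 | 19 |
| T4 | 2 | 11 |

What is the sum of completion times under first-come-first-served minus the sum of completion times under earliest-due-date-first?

18

FIFO (arrival order): T1 T2 T3 T4.
T1: 0→12
T2: 12→19
T3: 19→24
T4: 24→26
Sum = 12+19+24+26 = 81.
EDD (increasing due date): T4 T1 T2 T3.
T4: 0→2
T1: 2→14
T2: 14→21
T3: 21→26
Sum = 2+14+21+26 = 63.
Difference = 81 − 63 = 18.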